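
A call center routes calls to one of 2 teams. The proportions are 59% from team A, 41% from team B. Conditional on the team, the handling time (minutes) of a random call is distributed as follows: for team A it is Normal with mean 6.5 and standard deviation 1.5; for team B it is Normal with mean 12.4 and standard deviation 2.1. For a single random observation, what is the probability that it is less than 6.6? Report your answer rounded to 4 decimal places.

Conditional on each team, P(X < 6.6): A: 0.526576; B: 0.00287326.
By total probability, P(X < 6.6) = 0.59·0.526576 + 0.41·0.00287326 = 0.311858.

0.3119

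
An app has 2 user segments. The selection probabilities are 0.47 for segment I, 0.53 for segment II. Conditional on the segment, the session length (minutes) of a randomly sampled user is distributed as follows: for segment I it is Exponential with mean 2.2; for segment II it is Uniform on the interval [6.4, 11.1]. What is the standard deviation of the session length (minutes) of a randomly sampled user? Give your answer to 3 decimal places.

3.733

Per component, I: μ=2.2, E[X²]=9.68; II: μ=8.75, E[X²]=78.4033.
E[X] = 0.47·2.2 + 0.53·8.75 = 5.6715.
E[X²] = 0.47·9.68 + 0.53·78.4033 = 46.1034.
Var(X) = E[X²] − (E[X])² = 46.1034 − 32.1659 = 13.9375.
SD(X) = √13.9375 = 3.73329.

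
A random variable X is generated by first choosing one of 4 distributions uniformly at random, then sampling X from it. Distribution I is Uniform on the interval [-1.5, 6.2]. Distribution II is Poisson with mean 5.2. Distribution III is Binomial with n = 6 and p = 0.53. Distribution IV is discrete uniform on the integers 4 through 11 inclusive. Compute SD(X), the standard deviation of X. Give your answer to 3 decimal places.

2.860

Per component, I: μ=2.35, E[X²]=10.4633; II: μ=5.2, E[X²]=32.24; III: μ=3.18, E[X²]=11.607; IV: μ=7.5, E[X²]=61.5.
E[X] = 0.25·2.35 + 0.25·5.2 + 0.25·3.18 + 0.25·7.5 = 4.5575.
E[X²] = 0.25·10.4633 + 0.25·32.24 + 0.25·11.607 + 0.25·61.5 = 28.9526.
Var(X) = E[X²] − (E[X])² = 28.9526 − 20.7708 = 8.18178.
SD(X) = √8.18178 = 2.86038.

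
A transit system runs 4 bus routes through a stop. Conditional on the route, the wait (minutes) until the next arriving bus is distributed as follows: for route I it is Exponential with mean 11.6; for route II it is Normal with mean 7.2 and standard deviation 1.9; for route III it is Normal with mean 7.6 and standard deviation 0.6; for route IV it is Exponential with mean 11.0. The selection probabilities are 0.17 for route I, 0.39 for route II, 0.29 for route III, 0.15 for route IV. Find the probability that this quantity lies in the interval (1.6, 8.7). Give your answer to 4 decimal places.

Conditional on each route, P(1.6 < X < 8.7): I: 0.398792; II: 0.78348; III: 0.966623; IV: 0.411197.
By total probability, P(1.6 < X < 8.7) = 0.17·0.398792 + 0.39·0.78348 + 0.29·0.966623 + 0.15·0.411197 = 0.715352.

0.7154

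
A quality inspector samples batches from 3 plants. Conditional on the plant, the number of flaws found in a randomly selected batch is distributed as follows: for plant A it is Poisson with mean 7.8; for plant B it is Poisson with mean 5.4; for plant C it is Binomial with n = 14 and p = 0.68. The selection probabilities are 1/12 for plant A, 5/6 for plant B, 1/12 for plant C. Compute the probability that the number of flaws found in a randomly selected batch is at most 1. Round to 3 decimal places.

0.024

Conditional on each plant, P(X ≤ 1): A: 0.00360567; B: 0.0289061; C: 3.63032e-06.
By total probability, P(X ≤ 1) = 0.0833333·0.00360567 + 0.833333·0.0289061 + 0.0833333·3.63032e-06 = 0.0243892.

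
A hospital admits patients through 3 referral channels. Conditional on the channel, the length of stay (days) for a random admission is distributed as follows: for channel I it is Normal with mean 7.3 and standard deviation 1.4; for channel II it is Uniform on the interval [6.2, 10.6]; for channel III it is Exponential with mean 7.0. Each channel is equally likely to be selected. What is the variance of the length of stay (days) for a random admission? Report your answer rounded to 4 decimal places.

Per component, I: μ=7.3, E[X²]=55.25; II: μ=8.4, E[X²]=72.1733; III: μ=7, E[X²]=98.
E[X] = 0.333333·7.3 + 0.333333·8.4 + 0.333333·7 = 7.56667.
E[X²] = 0.333333·55.25 + 0.333333·72.1733 + 0.333333·98 = 75.1411.
Var(X) = E[X²] − (E[X])² = 75.1411 − 57.2544 = 17.8867.

17.8867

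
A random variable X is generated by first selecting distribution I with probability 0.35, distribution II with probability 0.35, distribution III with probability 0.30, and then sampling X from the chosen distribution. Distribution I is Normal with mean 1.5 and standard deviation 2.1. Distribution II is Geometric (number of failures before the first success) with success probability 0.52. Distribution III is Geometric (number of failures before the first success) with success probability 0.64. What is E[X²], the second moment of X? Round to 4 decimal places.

3.6091

For each component E[X²] = Var + (mean)², giving I: 6.66; II: 2.62722; III: 1.19531.
Overall E[X²] = 0.35·6.66 + 0.35·2.62722 + 0.3·1.19531 = 3.60912.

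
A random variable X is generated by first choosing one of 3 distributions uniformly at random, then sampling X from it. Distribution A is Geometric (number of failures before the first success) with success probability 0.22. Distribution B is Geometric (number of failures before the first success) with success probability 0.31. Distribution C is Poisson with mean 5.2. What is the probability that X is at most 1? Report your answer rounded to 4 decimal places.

0.3166

Conditional on each component, P(X ≤ 1): A: 0.3916; B: 0.5239; C: 0.0342027.
By total probability, P(X ≤ 1) = 0.333333·0.3916 + 0.333333·0.5239 + 0.333333·0.0342027 = 0.316568.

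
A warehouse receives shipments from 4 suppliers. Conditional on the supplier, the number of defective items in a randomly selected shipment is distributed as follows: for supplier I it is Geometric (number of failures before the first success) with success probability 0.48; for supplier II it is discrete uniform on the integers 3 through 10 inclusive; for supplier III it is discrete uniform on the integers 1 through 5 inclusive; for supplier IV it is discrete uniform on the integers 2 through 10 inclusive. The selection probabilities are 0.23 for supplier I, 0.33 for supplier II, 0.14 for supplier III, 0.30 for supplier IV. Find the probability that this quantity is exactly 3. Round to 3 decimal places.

0.118

Conditional on each supplier, P(X = 3): I: 0.0674918; II: 0.125; III: 0.2; IV: 0.111111.
By total probability, P(X = 3) = 0.23·0.0674918 + 0.33·0.125 + 0.14·0.2 + 0.3·0.111111 = 0.118106.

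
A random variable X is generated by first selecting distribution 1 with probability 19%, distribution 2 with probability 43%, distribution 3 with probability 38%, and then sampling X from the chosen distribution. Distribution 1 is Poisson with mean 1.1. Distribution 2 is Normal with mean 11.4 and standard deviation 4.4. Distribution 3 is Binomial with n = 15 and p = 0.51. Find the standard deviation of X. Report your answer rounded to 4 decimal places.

Per component, 1: μ=1.1, E[X²]=2.31; 2: μ=11.4, E[X²]=149.32; 3: μ=7.65, E[X²]=62.271.
E[X] = 0.19·1.1 + 0.43·11.4 + 0.38·7.65 = 8.018.
E[X²] = 0.19·2.31 + 0.43·149.32 + 0.38·62.271 = 88.3095.
Var(X) = E[X²] − (E[X])² = 88.3095 − 64.2883 = 24.0212.
SD(X) = √24.0212 = 4.90114.

4.9011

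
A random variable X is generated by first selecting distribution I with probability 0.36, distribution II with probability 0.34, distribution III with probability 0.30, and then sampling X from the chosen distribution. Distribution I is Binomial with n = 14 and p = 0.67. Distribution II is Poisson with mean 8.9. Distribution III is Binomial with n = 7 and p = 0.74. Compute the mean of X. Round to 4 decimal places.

7.9568

Component means — I: 9.38; II: 8.9; III: 5.18.
E[X] = 0.36·9.38 + 0.34·8.9 + 0.3·5.18 = 7.9568.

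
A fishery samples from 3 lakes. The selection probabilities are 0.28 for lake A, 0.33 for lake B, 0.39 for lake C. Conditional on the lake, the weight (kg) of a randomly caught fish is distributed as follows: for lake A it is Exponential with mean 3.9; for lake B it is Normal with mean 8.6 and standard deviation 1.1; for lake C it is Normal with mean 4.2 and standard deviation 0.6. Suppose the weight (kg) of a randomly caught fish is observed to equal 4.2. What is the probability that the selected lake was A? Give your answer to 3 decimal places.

0.086

Likelihoods f(4.2 | ·): A: 0.0873441; B: 0.000121664; C: 0.664904.
Posterior ∝ prior × likelihood. Numerator for A: 0.28·0.0873441 = 0.0244564.
Normalizing constant: 0.28·0.0873441 + 0.33·0.000121664 + 0.39·0.664904 = 0.283809.
P(A | observation) = 0.0244564 / 0.283809 = 0.0861719.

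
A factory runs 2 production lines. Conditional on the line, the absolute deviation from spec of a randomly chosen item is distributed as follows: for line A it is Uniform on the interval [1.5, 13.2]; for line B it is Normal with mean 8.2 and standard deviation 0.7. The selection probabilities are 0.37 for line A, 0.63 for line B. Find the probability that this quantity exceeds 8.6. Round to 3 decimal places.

Conditional on each line, P(X > 8.6): A: 0.393162; B: 0.283855.
By total probability, P(X > 8.6) = 0.37·0.393162 + 0.63·0.283855 = 0.324298.

0.324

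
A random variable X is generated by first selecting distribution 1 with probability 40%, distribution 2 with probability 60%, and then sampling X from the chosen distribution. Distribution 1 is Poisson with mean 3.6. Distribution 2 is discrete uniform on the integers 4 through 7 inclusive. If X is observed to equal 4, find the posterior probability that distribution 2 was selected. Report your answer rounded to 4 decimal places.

0.6623

Likelihoods P(X=4 | ·): 1: 0.191222; 2: 0.25.
Posterior ∝ prior × likelihood. Numerator for 2: 0.6·0.25 = 0.15.
Normalizing constant: 0.4·0.191222 + 0.6·0.25 = 0.226489.
P(2 | observation) = 0.15 / 0.226489 = 0.662284.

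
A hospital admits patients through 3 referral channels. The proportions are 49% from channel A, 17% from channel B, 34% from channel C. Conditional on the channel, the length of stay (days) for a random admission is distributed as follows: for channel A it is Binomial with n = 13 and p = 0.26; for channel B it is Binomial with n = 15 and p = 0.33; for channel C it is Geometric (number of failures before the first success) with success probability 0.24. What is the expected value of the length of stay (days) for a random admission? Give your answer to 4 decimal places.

3.5744

Component means — A: 3.38; B: 4.95; C: 3.16667.
E[X] = 0.49·3.38 + 0.17·4.95 + 0.34·3.16667 = 3.57437.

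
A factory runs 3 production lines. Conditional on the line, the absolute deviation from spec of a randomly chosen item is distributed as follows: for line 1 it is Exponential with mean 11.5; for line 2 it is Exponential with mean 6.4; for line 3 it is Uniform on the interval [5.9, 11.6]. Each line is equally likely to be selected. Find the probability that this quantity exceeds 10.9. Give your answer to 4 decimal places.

0.2308

Conditional on each line, P(X > 10.9): 1: 0.387583; 2: 0.182114; 3: 0.122807.
By total probability, P(X > 10.9) = 0.333333·0.387583 + 0.333333·0.182114 + 0.333333·0.122807 = 0.230834.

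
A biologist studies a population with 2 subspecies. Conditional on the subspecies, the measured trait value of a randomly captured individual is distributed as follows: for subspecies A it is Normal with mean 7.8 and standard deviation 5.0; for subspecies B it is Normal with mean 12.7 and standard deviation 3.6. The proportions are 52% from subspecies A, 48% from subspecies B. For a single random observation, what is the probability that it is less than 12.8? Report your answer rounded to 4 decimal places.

0.6828

Conditional on each subspecies, P(X < 12.8): A: 0.841345; B: 0.51108.
By total probability, P(X < 12.8) = 0.52·0.841345 + 0.48·0.51108 = 0.682818.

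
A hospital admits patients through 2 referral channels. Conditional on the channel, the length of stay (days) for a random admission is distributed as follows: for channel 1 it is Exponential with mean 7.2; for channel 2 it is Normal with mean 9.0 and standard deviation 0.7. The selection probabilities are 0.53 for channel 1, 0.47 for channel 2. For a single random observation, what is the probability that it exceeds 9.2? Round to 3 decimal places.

Conditional on each channel, P(X > 9.2): 1: 0.278656; 2: 0.387548.
By total probability, P(X > 9.2) = 0.53·0.278656 + 0.47·0.387548 = 0.329835.

0.330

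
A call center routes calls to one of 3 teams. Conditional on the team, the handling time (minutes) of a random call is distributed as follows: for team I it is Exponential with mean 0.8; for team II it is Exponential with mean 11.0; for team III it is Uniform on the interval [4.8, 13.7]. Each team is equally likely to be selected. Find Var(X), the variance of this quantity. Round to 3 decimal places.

Per component, I: μ=0.8, E[X²]=1.28; II: μ=11, E[X²]=242; III: μ=9.25, E[X²]=92.1633.
E[X] = 0.333333·0.8 + 0.333333·11 + 0.333333·9.25 = 7.01667.
E[X²] = 0.333333·1.28 + 0.333333·242 + 0.333333·92.1633 = 111.814.
Var(X) = E[X²] − (E[X])² = 111.814 − 49.2336 = 62.5808.

62.581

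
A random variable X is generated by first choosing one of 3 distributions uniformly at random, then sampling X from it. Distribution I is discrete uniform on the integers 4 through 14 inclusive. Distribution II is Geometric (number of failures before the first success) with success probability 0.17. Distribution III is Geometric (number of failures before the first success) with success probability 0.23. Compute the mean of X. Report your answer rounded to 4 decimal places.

Component means — I: 9; II: 4.88235; III: 3.34783.
E[X] = 0.333333·9 + 0.333333·4.88235 + 0.333333·3.34783 = 5.74339.

5.7434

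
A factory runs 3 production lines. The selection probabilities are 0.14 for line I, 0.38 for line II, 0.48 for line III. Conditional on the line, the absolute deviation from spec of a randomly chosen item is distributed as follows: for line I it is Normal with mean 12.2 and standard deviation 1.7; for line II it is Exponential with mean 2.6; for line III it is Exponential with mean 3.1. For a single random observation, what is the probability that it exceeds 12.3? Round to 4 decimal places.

Conditional on each line, P(X > 12.3): I: 0.476546; II: 0.00881968; III: 0.0189161.
By total probability, P(X > 12.3) = 0.14·0.476546 + 0.38·0.00881968 + 0.48·0.0189161 = 0.0791477.

0.0791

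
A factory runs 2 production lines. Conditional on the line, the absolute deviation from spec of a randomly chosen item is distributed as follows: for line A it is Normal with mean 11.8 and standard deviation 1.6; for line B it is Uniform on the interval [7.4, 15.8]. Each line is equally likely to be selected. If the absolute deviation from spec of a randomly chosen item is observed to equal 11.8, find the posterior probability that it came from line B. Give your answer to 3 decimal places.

0.323

Likelihoods f(11.8 | ·): A: 0.249339; B: 0.119048.
Posterior ∝ prior × likelihood. Numerator for B: 0.5·0.119048 = 0.0595238.
Normalizing constant: 0.5·0.249339 + 0.5·0.119048 = 0.184193.
P(B | observation) = 0.0595238 / 0.184193 = 0.32316.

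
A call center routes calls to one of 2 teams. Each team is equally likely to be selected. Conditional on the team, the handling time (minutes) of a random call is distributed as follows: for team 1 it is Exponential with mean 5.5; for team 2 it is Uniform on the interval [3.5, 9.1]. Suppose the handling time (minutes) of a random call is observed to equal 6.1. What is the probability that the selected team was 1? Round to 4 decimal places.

0.2514

Likelihoods f(6.1 | ·): 1: 0.0599743; 2: 0.178571.
Posterior ∝ prior × likelihood. Numerator for 1: 0.5·0.0599743 = 0.0299872.
Normalizing constant: 0.5·0.0599743 + 0.5·0.178571 = 0.119273.
P(1 | observation) = 0.0299872 / 0.119273 = 0.251416.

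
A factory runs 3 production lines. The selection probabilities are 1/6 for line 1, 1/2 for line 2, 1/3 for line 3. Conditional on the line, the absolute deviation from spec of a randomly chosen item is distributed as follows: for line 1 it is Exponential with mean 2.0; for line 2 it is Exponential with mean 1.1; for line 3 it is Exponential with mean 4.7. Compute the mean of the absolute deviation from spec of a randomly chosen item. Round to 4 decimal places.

2.4500

Component means — 1: 2; 2: 1.1; 3: 4.7.
E[X] = 0.166667·2 + 0.5·1.1 + 0.333333·4.7 = 2.45.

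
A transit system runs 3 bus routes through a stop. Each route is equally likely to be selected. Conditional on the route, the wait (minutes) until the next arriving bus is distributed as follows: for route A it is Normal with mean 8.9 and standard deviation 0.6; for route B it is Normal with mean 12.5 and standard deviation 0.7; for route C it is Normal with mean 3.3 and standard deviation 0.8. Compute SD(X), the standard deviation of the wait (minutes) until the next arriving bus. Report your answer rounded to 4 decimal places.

Per component, A: μ=8.9, E[X²]=79.57; B: μ=12.5, E[X²]=156.74; C: μ=3.3, E[X²]=11.53.
E[X] = 0.333333·8.9 + 0.333333·12.5 + 0.333333·3.3 = 8.23333.
E[X²] = 0.333333·79.57 + 0.333333·156.74 + 0.333333·11.53 = 82.6133.
Var(X) = E[X²] − (E[X])² = 82.6133 − 67.7878 = 14.8256.
SD(X) = √14.8256 = 3.8504.

3.8504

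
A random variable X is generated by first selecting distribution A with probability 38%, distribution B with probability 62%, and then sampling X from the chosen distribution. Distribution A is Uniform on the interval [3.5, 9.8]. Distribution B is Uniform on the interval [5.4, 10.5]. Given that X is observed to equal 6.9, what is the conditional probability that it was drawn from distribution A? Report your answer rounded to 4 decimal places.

0.3316

Likelihoods f(6.9 | ·): A: 0.15873; B: 0.196078.
Posterior ∝ prior × likelihood. Numerator for A: 0.38·0.15873 = 0.0603175.
Normalizing constant: 0.38·0.15873 + 0.62·0.196078 = 0.181886.
P(A | observation) = 0.0603175 / 0.181886 = 0.331622.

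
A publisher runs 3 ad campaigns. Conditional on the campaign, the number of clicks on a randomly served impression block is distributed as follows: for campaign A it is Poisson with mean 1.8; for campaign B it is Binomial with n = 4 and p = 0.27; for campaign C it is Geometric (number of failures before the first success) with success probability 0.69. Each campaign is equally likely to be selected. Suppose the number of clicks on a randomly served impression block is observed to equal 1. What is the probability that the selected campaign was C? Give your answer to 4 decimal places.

Likelihoods P(X=1 | ·): A: 0.297538; B: 0.420138; C: 0.2139.
Posterior ∝ prior × likelihood. Numerator for C: 0.333333·0.2139 = 0.0713.
Normalizing constant: 0.333333·0.297538 + 0.333333·0.420138 + 0.333333·0.2139 = 0.310525.
P(C | observation) = 0.0713 / 0.310525 = 0.229611.

0.2296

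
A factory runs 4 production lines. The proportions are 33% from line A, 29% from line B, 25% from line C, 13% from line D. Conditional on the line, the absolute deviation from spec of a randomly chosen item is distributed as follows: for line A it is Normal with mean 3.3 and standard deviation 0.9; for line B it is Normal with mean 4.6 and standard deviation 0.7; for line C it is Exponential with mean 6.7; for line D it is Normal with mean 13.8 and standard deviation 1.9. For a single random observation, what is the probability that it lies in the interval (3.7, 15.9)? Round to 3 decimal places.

0.603

Conditional on each line, P(3.7 < X < 15.9): A: 0.328361; B: 0.900729; C: 0.482471; D: 0.865477.
By total probability, P(3.7 < X < 15.9) = 0.33·0.328361 + 0.29·0.900729 + 0.25·0.482471 + 0.13·0.865477 = 0.6027.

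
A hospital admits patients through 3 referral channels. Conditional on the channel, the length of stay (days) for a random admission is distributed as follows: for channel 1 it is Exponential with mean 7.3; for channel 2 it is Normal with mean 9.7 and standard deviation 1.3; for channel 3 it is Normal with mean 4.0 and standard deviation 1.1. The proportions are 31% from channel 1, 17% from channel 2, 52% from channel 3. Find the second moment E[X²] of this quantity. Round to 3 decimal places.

58.272

For each component E[X²] = Var + (mean)², giving 1: 106.58; 2: 95.78; 3: 17.21.
Overall E[X²] = 0.31·106.58 + 0.17·95.78 + 0.52·17.21 = 58.2716.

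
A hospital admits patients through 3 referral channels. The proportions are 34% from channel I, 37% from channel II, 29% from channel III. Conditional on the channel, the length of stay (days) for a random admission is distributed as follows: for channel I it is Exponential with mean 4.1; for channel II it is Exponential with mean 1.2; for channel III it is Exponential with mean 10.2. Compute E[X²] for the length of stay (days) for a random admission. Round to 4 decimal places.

For each component E[X²] = Var + (mean)², giving I: 33.62; II: 2.88; III: 208.08.
Overall E[X²] = 0.34·33.62 + 0.37·2.88 + 0.29·208.08 = 72.8396.

72.8396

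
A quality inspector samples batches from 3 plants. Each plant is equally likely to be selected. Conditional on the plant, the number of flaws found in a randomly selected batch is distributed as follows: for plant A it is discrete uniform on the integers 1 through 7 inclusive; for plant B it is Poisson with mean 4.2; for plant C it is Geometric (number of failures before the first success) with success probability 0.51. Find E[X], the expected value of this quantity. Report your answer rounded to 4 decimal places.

3.0536

Component means — A: 4; B: 4.2; C: 0.960784.
E[X] = 0.333333·4 + 0.333333·4.2 + 0.333333·0.960784 = 3.05359.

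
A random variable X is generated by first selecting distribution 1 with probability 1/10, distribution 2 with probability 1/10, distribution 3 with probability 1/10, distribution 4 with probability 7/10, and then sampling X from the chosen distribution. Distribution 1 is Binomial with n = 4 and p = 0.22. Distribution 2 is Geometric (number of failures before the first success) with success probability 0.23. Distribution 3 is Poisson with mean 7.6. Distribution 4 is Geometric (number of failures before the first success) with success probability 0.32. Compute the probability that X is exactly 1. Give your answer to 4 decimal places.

0.2122

Conditional on each component, P(X = 1): 1: 0.417606; 2: 0.1771; 3: 0.00380343; 4: 0.2176.
By total probability, P(X = 1) = 0.1·0.417606 + 0.1·0.1771 + 0.1·0.00380343 + 0.7·0.2176 = 0.212171.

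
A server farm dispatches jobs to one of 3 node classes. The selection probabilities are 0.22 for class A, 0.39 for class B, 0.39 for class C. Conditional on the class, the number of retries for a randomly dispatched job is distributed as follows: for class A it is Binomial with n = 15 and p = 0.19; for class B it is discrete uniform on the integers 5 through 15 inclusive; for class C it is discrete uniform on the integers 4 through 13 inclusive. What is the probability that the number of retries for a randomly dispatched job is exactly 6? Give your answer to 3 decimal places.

Conditional on each class, P(X = 6): A: 0.035342; B: 0.0909091; C: 0.1.
By total probability, P(X = 6) = 0.22·0.035342 + 0.39·0.0909091 + 0.39·0.1 = 0.0822298.

0.082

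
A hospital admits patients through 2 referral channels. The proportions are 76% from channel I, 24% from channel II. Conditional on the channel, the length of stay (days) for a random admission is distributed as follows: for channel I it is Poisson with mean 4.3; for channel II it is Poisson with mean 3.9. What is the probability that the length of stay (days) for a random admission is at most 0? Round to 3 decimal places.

0.015

Conditional on each channel, P(X ≤ 0): I: 0.0135686; II: 0.0202419.
By total probability, P(X ≤ 0) = 0.76·0.0135686 + 0.24·0.0202419 = 0.0151702.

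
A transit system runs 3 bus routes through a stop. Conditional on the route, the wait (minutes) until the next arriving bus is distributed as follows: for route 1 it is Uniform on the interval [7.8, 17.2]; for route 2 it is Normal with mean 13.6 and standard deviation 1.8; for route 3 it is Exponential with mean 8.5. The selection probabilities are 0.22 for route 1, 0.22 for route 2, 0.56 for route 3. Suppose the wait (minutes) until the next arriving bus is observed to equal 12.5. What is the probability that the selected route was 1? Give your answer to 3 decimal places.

0.296

Likelihoods f(12.5 | ·): 1: 0.106383; 2: 0.183883; 3: 0.0270341.
Posterior ∝ prior × likelihood. Numerator for 1: 0.22·0.106383 = 0.0234043.
Normalizing constant: 0.22·0.106383 + 0.22·0.183883 + 0.56·0.0270341 = 0.0789977.
P(1 | observation) = 0.0234043 / 0.0789977 = 0.296265.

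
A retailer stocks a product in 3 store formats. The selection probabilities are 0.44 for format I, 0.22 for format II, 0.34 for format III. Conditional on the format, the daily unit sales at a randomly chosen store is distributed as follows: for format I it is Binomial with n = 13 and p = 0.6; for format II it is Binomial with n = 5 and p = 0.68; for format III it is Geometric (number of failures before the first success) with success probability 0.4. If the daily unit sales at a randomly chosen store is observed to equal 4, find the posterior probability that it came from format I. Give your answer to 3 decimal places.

0.103

Likelihoods P(X=4 | ·): I: 0.0242913; II: 0.342102; III: 0.05184.
Posterior ∝ prior × likelihood. Numerator for I: 0.44·0.0242913 = 0.0106882.
Normalizing constant: 0.44·0.0242913 + 0.22·0.342102 + 0.34·0.05184 = 0.103576.
P(I | observation) = 0.0106882 / 0.103576 = 0.103191.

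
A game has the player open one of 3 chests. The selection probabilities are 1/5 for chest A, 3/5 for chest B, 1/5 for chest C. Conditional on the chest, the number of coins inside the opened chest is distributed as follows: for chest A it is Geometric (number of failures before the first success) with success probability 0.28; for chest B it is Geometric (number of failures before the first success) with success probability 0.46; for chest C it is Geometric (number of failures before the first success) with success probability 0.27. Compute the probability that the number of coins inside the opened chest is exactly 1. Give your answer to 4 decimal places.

0.2288

Conditional on each chest, P(X = 1): A: 0.2016; B: 0.2484; C: 0.1971.
By total probability, P(X = 1) = 0.2·0.2016 + 0.6·0.2484 + 0.2·0.1971 = 0.22878.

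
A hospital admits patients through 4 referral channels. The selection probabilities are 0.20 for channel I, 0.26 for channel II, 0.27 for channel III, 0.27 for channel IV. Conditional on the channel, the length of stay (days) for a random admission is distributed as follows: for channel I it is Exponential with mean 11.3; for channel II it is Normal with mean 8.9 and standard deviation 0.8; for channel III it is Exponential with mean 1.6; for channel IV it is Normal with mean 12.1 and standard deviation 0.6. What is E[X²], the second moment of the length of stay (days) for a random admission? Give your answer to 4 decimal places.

112.8473

For each component E[X²] = Var + (mean)², giving I: 255.38; II: 79.85; III: 5.12; IV: 146.77.
Overall E[X²] = 0.2·255.38 + 0.26·79.85 + 0.27·5.12 + 0.27·146.77 = 112.847.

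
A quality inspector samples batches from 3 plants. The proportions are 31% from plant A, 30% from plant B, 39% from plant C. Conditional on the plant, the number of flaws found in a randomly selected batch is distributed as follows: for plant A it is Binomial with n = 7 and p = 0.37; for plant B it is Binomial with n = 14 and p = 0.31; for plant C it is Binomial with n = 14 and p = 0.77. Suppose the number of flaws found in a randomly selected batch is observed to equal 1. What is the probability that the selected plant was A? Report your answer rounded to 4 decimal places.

Likelihoods P(X=1 | ·): A: 0.161936; B: 0.0348761; C: 5.43351e-08.
Posterior ∝ prior × likelihood. Numerator for A: 0.31·0.161936 = 0.0502001.
Normalizing constant: 0.31·0.161936 + 0.3·0.0348761 + 0.39·5.43351e-08 = 0.060663.
P(A | observation) = 0.0502001 / 0.060663 = 0.827525.

0.8275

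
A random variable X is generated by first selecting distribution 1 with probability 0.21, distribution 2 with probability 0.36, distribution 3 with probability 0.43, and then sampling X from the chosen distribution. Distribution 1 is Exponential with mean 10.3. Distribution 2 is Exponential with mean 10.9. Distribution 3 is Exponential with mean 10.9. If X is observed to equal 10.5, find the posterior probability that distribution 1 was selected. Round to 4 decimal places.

Likelihoods f(10.5 | ·): 1: 0.0350296; 2: 0.035012; 3: 0.035012.
Posterior ∝ prior × likelihood. Numerator for 1: 0.21·0.0350296 = 0.00735622.
Normalizing constant: 0.21·0.0350296 + 0.36·0.035012 + 0.43·0.035012 = 0.0350157.
P(1 | observation) = 0.00735622 / 0.0350157 = 0.210084.

0.2101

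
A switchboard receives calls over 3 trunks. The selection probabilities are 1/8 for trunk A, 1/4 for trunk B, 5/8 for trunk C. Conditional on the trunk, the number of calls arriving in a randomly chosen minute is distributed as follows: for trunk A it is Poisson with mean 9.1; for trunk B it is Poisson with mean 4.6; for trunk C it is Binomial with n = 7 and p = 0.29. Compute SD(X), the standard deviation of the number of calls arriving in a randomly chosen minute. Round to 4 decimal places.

Per component, A: μ=9.1, E[X²]=91.91; B: μ=4.6, E[X²]=25.76; C: μ=2.03, E[X²]=5.5622.
E[X] = 0.125·9.1 + 0.25·4.6 + 0.625·2.03 = 3.55625.
E[X²] = 0.125·91.91 + 0.25·25.76 + 0.625·5.5622 = 21.4051.
Var(X) = E[X²] − (E[X])² = 21.4051 − 12.6469 = 8.75821.
SD(X) = √8.75821 = 2.95943.

2.9594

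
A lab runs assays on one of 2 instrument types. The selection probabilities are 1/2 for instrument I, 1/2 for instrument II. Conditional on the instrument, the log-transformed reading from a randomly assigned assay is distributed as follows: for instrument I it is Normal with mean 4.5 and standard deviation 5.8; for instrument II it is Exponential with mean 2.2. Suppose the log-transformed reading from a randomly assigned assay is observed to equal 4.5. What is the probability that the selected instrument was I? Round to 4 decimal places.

0.5392

Likelihoods f(4.5 | ·): I: 0.0687832; II: 0.0587825.
Posterior ∝ prior × likelihood. Numerator for I: 0.5·0.0687832 = 0.0343916.
Normalizing constant: 0.5·0.0687832 + 0.5·0.0587825 = 0.0637828.
P(I | observation) = 0.0343916 / 0.0637828 = 0.539198.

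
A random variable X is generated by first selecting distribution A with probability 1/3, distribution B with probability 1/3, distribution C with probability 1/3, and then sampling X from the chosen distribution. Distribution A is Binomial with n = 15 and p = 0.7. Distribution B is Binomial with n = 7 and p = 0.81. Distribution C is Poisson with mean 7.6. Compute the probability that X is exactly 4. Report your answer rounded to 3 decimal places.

0.058

Conditional on each component, P(X = 4): A: 0.000580575; B: 0.10334; C: 0.0695673.
By total probability, P(X = 4) = 0.333333·0.000580575 + 0.333333·0.10334 + 0.333333·0.0695673 = 0.0578293.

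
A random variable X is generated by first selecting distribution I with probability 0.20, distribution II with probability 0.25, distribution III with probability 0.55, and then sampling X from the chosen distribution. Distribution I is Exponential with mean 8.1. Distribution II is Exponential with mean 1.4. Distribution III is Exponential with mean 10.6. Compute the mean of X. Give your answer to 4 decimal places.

7.8000

Component means — I: 8.1; II: 1.4; III: 10.6.
E[X] = 0.2·8.1 + 0.25·1.4 + 0.55·10.6 = 7.8.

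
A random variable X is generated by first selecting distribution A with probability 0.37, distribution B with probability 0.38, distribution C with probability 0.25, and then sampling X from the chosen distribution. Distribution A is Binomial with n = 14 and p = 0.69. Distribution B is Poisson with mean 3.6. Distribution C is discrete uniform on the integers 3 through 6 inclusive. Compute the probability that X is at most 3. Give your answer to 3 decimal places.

Conditional on each component, P(X ≤ 3): A: 0.000340388; B: 0.515216; C: 0.25.
By total probability, P(X ≤ 3) = 0.37·0.000340388 + 0.38·0.515216 + 0.25·0.25 = 0.258408.

0.258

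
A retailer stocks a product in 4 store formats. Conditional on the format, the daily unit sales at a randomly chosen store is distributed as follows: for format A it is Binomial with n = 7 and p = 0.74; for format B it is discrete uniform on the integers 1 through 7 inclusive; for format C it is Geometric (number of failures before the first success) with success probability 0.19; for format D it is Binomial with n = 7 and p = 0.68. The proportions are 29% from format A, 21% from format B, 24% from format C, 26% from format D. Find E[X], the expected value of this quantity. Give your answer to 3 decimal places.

Component means — A: 5.18; B: 4; C: 4.26316; D: 4.76.
E[X] = 0.29·5.18 + 0.21·4 + 0.24·4.26316 + 0.26·4.76 = 4.60296.

4.603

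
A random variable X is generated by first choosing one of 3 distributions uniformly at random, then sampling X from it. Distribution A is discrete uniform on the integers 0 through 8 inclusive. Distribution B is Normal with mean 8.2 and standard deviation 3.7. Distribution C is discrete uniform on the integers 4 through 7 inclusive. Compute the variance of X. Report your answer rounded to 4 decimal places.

10.2222

Per component, A: μ=4, E[X²]=22.6667; B: μ=8.2, E[X²]=80.93; C: μ=5.5, E[X²]=31.5.
E[X] = 0.333333·4 + 0.333333·8.2 + 0.333333·5.5 = 5.9.
E[X²] = 0.333333·22.6667 + 0.333333·80.93 + 0.333333·31.5 = 45.0322.
Var(X) = E[X²] − (E[X])² = 45.0322 − 34.81 = 10.2222.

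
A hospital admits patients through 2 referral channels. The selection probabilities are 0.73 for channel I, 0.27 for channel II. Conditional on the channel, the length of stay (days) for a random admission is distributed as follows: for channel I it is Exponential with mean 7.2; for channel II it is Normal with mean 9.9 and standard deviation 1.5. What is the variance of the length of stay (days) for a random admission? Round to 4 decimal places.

39.8876

Per component, I: μ=7.2, E[X²]=103.68; II: μ=9.9, E[X²]=100.26.
E[X] = 0.73·7.2 + 0.27·9.9 = 7.929.
E[X²] = 0.73·103.68 + 0.27·100.26 = 102.757.
Var(X) = E[X²] − (E[X])² = 102.757 − 62.869 = 39.8876.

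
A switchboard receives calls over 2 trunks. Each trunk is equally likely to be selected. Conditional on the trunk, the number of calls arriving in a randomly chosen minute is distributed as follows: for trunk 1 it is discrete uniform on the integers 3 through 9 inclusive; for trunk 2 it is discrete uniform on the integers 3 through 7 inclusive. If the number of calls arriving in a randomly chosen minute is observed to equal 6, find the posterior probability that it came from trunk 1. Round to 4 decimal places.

0.4167

Likelihoods P(X=6 | ·): 1: 0.142857; 2: 0.2.
Posterior ∝ prior × likelihood. Numerator for 1: 0.5·0.142857 = 0.0714286.
Normalizing constant: 0.5·0.142857 + 0.5·0.2 = 0.171429.
P(1 | observation) = 0.0714286 / 0.171429 = 0.416667.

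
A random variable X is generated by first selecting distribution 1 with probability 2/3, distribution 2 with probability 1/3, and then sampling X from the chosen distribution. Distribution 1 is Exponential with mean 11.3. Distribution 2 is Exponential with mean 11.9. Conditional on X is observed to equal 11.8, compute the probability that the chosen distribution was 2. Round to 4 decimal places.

Likelihoods f(11.8 | ·): 1: 0.0311466; 2: 0.0311751.
Posterior ∝ prior × likelihood. Numerator for 2: 0.333333·0.0311751 = 0.0103917.
Normalizing constant: 0.666667·0.0311466 + 0.333333·0.0311751 = 0.0311561.
P(2 | observation) = 0.0103917 / 0.0311561 = 0.333537.

0.3335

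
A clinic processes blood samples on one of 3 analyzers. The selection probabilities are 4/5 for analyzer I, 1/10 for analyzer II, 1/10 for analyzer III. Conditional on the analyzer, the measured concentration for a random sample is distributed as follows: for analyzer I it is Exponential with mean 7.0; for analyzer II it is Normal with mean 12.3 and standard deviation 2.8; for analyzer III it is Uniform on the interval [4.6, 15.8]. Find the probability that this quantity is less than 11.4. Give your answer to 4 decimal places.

Conditional on each analyzer, P(X < 11.4): I: 0.80379; II: 0.373943; III: 0.607143.
By total probability, P(X < 11.4) = 0.8·0.80379 + 0.1·0.373943 + 0.1·0.607143 = 0.741141.

0.7411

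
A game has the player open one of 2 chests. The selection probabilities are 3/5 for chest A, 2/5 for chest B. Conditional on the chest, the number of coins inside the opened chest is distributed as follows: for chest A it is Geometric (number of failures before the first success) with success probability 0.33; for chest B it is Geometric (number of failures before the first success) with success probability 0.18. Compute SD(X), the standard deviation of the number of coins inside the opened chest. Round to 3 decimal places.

Per component, A: μ=2.0303, E[X²]=10.2746; B: μ=4.55556, E[X²]=46.0617.
E[X] = 0.6·2.0303 + 0.4·4.55556 = 3.0404.
E[X²] = 0.6·10.2746 + 0.4·46.0617 = 24.5894.
Var(X) = E[X²] − (E[X])² = 24.5894 − 9.24406 = 15.3454.
SD(X) = √15.3454 = 3.91732.

3.917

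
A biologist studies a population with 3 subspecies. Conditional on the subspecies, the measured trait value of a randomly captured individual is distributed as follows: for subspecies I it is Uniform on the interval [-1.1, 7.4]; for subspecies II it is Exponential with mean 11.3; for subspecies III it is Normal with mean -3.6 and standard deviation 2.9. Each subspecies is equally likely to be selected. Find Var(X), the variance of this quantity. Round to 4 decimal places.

84.4842

Per component, I: μ=3.15, E[X²]=15.9433; II: μ=11.3, E[X²]=255.38; III: μ=-3.6, E[X²]=21.37.
E[X] = 0.333333·3.15 + 0.333333·11.3 + 0.333333·-3.6 = 3.61667.
E[X²] = 0.333333·15.9433 + 0.333333·255.38 + 0.333333·21.37 = 97.5644.
Var(X) = E[X²] − (E[X])² = 97.5644 − 13.0803 = 84.4842.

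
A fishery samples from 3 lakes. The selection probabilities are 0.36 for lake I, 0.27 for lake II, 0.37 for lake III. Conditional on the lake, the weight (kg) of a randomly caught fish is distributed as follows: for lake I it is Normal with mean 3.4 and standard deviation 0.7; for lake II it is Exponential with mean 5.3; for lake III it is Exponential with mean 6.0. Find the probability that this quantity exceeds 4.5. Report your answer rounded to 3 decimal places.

0.311

Conditional on each lake, P(X > 4.5): I: 0.0580416; II: 0.427818; III: 0.472367.
By total probability, P(X > 4.5) = 0.36·0.0580416 + 0.27·0.427818 + 0.37·0.472367 = 0.311182.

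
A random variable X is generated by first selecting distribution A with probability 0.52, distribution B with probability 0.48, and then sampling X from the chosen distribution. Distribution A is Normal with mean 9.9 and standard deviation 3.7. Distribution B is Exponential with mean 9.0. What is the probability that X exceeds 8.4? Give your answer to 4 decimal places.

0.5306

Conditional on each component, P(X > 8.4): A: 0.65741; B: 0.393241.
By total probability, P(X > 8.4) = 0.52·0.65741 + 0.48·0.393241 = 0.530609.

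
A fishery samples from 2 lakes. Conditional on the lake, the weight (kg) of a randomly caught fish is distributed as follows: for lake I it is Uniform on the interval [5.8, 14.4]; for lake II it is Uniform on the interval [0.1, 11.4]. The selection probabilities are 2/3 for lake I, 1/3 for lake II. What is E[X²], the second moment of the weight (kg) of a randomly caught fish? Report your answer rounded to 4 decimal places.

86.6833

For each component E[X²] = Var + (mean)², giving I: 108.173; II: 43.7033.
Overall E[X²] = 0.666667·108.173 + 0.333333·43.7033 = 86.6833.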